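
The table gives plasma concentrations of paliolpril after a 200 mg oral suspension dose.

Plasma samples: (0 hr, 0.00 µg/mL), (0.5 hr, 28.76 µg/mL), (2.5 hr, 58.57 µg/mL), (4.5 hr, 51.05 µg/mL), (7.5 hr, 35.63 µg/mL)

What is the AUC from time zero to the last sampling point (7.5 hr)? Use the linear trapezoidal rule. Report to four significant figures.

AUC = 334.2 µg/mL·hr

Trapezoidal AUC_0→7.5:
  [0→0.5]: (0.00+28.76)/2 × 0.5 = 7.19
  [0.5→2.5]: (28.76+58.57)/2 × 2 = 87.33
  [2.5→4.5]: (58.57+51.05)/2 × 2 = 109.62
  [4.5→7.5]: (51.05+35.63)/2 × 3 = 130.02
  Sum = 334.16 µg/mL·hr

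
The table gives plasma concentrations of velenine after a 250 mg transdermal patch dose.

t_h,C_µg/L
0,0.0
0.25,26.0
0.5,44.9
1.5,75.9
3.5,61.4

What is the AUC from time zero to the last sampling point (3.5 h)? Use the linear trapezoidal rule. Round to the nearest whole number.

AUC = 210 µg/L·h

Trapezoidal AUC_0→3.5:
  [0→0.25]: (0.0+26.0)/2 × 0.25 = 3.25
  [0.25→0.5]: (26.0+44.9)/2 × 0.25 = 8.8625
  [0.5→1.5]: (44.9+75.9)/2 × 1 = 60.4
  [1.5→3.5]: (75.9+61.4)/2 × 2 = 137.3
  Sum = 209.8125 µg/L·h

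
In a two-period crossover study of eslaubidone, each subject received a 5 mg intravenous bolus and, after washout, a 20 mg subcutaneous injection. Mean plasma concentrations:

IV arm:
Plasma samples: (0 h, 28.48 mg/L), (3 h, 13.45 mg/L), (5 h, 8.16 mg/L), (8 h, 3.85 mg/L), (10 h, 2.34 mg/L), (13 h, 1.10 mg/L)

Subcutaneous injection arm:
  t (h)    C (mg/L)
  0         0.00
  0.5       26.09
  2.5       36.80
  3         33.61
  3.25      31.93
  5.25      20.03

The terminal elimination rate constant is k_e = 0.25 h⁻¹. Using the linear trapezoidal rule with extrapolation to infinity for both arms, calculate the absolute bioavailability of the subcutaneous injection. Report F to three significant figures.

Trapezoidal AUC_0→13 (IV):
  [0→3]: (28.48+13.45)/2 × 3 = 62.895
  [3→5]: (13.45+8.16)/2 × 2 = 21.61
  [5→8]: (8.16+3.85)/2 × 3 = 18.015
  [8→10]: (3.85+2.34)/2 × 2 = 6.19
  [10→13]: (2.34+1.10)/2 × 3 = 5.16
  Sum = 113.87 mg/L·h
IV tail: 1.10/0.25 = 4.400; AUC_iv,0→∞ = 113.87 + 4.400 = 118.27 mg/L·h
Trapezoidal AUC_0→5.25 (subcutaneous injection):
  [0→0.5]: (0.00+26.09)/2 × 0.5 = 6.5225
  [0.5→2.5]: (26.09+36.80)/2 × 2 = 62.89
  [2.5→3]: (36.80+33.61)/2 × 0.5 = 17.6025
  [3→3.25]: (33.61+31.93)/2 × 0.25 = 8.1925
  [3.25→5.25]: (31.93+20.03)/2 × 2 = 51.96
  Sum = 147.1675 mg/L·h
subcutaneous injection tail: 20.03/0.25 = 80.120; AUC_ev,0→∞ = 147.1675 + 80.120 = 227.2875 mg/L·h
F = (AUC_ev/D_ev)/(AUC_iv/D_iv) = (227.2875/20)/(118.27/5) = 11.364375/23.654 = 0.4804

F = 0.480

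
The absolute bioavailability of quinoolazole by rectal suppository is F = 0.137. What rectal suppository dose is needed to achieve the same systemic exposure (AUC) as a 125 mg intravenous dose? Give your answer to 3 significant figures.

D_rectal = 912 mg

For equal systemic exposure: F × D_ev = D_iv
D_ev = D_iv / F = 125 / 0.137 = 912.409 mg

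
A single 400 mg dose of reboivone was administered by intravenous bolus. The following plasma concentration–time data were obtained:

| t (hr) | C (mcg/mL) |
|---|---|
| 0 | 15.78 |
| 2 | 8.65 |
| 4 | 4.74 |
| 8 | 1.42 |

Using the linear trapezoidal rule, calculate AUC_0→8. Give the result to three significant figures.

Trapezoidal AUC_0→8:
  [0→2]: (15.78+8.65)/2 × 2 = 24.43
  [2→4]: (8.65+4.74)/2 × 2 = 13.39
  [4→8]: (4.74+1.42)/2 × 4 = 12.32
  Sum = 50.14 mcg/mL·hr

AUC = 50.1 mcg/mL·hr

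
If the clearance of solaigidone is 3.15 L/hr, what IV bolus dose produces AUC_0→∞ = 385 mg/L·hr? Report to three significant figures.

Dose = 1210 mg

Dose_iv = CL × AUC_0→∞
     = 3.15 × 385 = 1212.75 mg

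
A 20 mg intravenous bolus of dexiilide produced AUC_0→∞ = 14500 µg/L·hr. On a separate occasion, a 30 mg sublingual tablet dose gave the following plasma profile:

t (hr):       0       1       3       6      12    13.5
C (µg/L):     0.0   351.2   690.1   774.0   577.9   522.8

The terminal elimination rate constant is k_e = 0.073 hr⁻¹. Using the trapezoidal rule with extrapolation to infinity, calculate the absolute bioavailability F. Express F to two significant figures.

Trapezoidal AUC_0→13.5 (sublingual tablet):
  [0→1]: (0.0+351.2)/2 × 1 = 175.6
  [1→3]: (351.2+690.1)/2 × 2 = 1041.3
  [3→6]: (690.1+774.0)/2 × 3 = 2196.15
  [6→12]: (774.0+577.9)/2 × 6 = 4055.7
  [12→13.5]: (577.9+522.8)/2 × 1.5 = 825.525
  Sum = 8294.275 µg/L·hr
Tail: C_last/k_e = 522.8/0.073 = 7161.644
AUC_0→∞ (sublingual tablet) = 8294.275 + 7161.644 = 15455.919 µg/L·hr
F = (AUC_ev/D_ev)/(AUC_iv/D_iv) = (15455.919/30)/(14500/20) = 515.1973/725 = 0.7106

F = 0.71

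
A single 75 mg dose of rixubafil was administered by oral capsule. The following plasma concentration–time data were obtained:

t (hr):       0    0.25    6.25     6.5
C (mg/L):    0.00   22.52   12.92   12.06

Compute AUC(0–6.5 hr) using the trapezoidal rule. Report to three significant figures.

AUC = 112 mg/L·hr

Trapezoidal AUC_0→6.5:
  [0→0.25]: (0.00+22.52)/2 × 0.25 = 2.815
  [0.25→6.25]: (22.52+12.92)/2 × 6 = 106.32
  [6.25→6.5]: (12.92+12.06)/2 × 0.25 = 3.1225
  Sum = 112.2575 mg/L·hr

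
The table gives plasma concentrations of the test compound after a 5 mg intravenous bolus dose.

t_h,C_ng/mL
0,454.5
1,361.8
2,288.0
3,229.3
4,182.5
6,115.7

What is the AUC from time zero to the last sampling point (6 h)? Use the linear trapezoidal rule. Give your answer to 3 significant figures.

AUC = 1500 ng/mL·h

Trapezoidal AUC_0→6:
  [0→1]: (454.5+361.8)/2 × 1 = 408.15
  [1→2]: (361.8+288.0)/2 × 1 = 324.9
  [2→3]: (288.0+229.3)/2 × 1 = 258.65
  [3→4]: (229.3+182.5)/2 × 1 = 205.9
  [4→6]: (182.5+115.7)/2 × 2 = 298.2
  Sum = 1495.8 ng/mL·h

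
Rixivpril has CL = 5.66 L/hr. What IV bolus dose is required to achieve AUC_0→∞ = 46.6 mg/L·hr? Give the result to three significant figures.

Dose_iv = CL × AUC_0→∞
     = 5.66 × 46.6 = 263.756 mg

Dose = 264 mg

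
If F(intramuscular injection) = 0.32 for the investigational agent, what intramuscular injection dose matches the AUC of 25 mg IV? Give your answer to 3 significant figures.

D_intramuscular = 78.1 mg

For equal systemic exposure: F × D_ev = D_iv
D_ev = D_iv / F = 25 / 0.32 = 78.125 mg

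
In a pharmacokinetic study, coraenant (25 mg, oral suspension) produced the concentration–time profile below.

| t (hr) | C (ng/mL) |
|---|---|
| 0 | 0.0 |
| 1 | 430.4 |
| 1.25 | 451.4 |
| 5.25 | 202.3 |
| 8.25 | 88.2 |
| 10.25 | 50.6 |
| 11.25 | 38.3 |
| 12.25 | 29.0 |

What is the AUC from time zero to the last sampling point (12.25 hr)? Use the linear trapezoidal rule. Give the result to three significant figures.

AUC = 2290 ng/mL·hr

Trapezoidal AUC_0→12.25:
  [0→1]: (0.0+430.4)/2 × 1 = 215.2
  [1→1.25]: (430.4+451.4)/2 × 0.25 = 110.225
  [1.25→5.25]: (451.4+202.3)/2 × 4 = 1307.4
  [5.25→8.25]: (202.3+88.2)/2 × 3 = 435.75
  [8.25→10.25]: (88.2+50.6)/2 × 2 = 138.8
  [10.25→11.25]: (50.6+38.3)/2 × 1 = 44.45
  [11.25→12.25]: (38.3+29.0)/2 × 1 = 33.65
  Sum = 2285.475 ng/mL·hr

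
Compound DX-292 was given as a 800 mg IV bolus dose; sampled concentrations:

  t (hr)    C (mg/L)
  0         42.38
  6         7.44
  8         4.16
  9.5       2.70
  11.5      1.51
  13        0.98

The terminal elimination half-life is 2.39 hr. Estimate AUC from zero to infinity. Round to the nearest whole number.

Trapezoidal AUC_0→13:
  [0→6]: (42.38+7.44)/2 × 6 = 149.46
  [6→8]: (7.44+4.16)/2 × 2 = 11.6
  [8→9.5]: (4.16+2.70)/2 × 1.5 = 5.145
  [9.5→11.5]: (2.70+1.51)/2 × 2 = 4.21
  [11.5→13]: (1.51+0.98)/2 × 1.5 = 1.8675
  Sum = 172.2825 mg/L·hr
k_e = ln2 / t½ = 0.693147 / 2.39 = 0.2900 hr^-1
Extrapolated tail: C_last / k_e = 0.98 / 0.29 = 3.379
AUC_0→∞ = 172.2825 + 3.379 = 175.6615 mg/L·hr

AUC = 176 mg/L·hr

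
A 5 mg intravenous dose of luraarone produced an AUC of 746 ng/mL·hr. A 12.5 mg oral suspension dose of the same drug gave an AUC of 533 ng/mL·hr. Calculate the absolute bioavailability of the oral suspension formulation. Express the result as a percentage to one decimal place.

F = (AUC_ev / D_ev) / (AUC_iv / D_iv)
  = (533/12.5) / (746/5)
  = 42.64 / 149.2 = 0.2858
  = 28.58%

F = 28.6%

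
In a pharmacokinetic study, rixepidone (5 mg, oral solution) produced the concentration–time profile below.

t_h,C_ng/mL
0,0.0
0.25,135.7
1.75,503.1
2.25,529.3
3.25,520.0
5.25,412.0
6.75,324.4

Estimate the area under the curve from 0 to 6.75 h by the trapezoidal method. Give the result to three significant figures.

AUC = 2760 ng/mL·h

Trapezoidal AUC_0→6.75:
  [0→0.25]: (0.0+135.7)/2 × 0.25 = 16.9625
  [0.25→1.75]: (135.7+503.1)/2 × 1.5 = 479.1
  [1.75→2.25]: (503.1+529.3)/2 × 0.5 = 258.1
  [2.25→3.25]: (529.3+520.0)/2 × 1 = 524.65
  [3.25→5.25]: (520.0+412.0)/2 × 2 = 932.0
  [5.25→6.75]: (412.0+324.4)/2 × 1.5 = 552.3
  Sum = 2763.1125 ng/mL·h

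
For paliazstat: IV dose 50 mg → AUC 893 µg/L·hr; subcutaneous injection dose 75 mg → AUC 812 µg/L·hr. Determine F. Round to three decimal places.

F = 0.606

F = (AUC_ev / D_ev) / (AUC_iv / D_iv)
  = (812/75) / (893/50)
  = 10.8267 / 17.86 = 0.6062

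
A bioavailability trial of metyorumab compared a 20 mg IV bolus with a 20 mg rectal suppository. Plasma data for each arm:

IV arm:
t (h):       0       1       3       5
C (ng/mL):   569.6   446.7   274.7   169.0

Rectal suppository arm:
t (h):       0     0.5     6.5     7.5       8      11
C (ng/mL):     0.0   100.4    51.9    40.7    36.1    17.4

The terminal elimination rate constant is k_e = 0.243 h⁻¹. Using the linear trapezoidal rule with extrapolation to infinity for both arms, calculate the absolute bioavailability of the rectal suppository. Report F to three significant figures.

F = 0.295

Trapezoidal AUC_0→5 (IV):
  [0→1]: (569.6+446.7)/2 × 1 = 508.15
  [1→3]: (446.7+274.7)/2 × 2 = 721.4
  [3→5]: (274.7+169.0)/2 × 2 = 443.7
  Sum = 1673.25 ng/mL·h
IV tail: 169.0/0.243 = 695.473; AUC_iv,0→∞ = 1673.25 + 695.473 = 2368.723 ng/mL·h
Trapezoidal AUC_0→11 (rectal suppository):
  [0→0.5]: (0.0+100.4)/2 × 0.5 = 25.1
  [0.5→6.5]: (100.4+51.9)/2 × 6 = 456.9
  [6.5→7.5]: (51.9+40.7)/2 × 1 = 46.3
  [7.5→8]: (40.7+36.1)/2 × 0.5 = 19.2
  [8→11]: (36.1+17.4)/2 × 3 = 80.25
  Sum = 627.75 ng/mL·h
rectal suppository tail: 17.4/0.243 = 71.605; AUC_ev,0→∞ = 627.75 + 71.605 = 699.355 ng/mL·h
F = (AUC_ev/D_ev)/(AUC_iv/D_iv) = (699.355/20)/(2368.723/20) = 34.96775/118.43615 = 0.2952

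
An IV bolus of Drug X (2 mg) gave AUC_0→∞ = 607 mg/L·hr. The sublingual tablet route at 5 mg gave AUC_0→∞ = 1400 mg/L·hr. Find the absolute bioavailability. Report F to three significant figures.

F = 0.923

F = (AUC_ev / D_ev) / (AUC_iv / D_iv)
  = (1400/5) / (607/2)
  = 280 / 303.5 = 0.9226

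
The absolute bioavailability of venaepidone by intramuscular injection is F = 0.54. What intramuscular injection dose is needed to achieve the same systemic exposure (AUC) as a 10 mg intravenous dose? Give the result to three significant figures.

For equal systemic exposure: F × D_ev = D_iv
D_ev = D_iv / F = 10 / 0.54 = 18.5185 mg

D_intramuscular = 18.5 mg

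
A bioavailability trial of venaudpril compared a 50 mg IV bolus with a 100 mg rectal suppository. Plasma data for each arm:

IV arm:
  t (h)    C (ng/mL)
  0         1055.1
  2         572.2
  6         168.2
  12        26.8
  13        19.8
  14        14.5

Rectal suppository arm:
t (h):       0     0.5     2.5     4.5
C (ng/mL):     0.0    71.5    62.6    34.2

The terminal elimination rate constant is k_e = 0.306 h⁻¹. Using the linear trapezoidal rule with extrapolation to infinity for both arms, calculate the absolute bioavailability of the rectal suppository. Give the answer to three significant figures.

F = 0.0477

Trapezoidal AUC_0→14 (IV):
  [0→2]: (1055.1+572.2)/2 × 2 = 1627.3
  [2→6]: (572.2+168.2)/2 × 4 = 1480.8
  [6→12]: (168.2+26.8)/2 × 6 = 585.0
  [12→13]: (26.8+19.8)/2 × 1 = 23.3
  [13→14]: (19.8+14.5)/2 × 1 = 17.15
  Sum = 3733.55 ng/mL·h
IV tail: 14.5/0.306 = 47.386; AUC_iv,0→∞ = 3733.55 + 47.386 = 3780.936 ng/mL·h
Trapezoidal AUC_0→4.5 (rectal suppository):
  [0→0.5]: (0.0+71.5)/2 × 0.5 = 17.875
  [0.5→2.5]: (71.5+62.6)/2 × 2 = 134.1
  [2.5→4.5]: (62.6+34.2)/2 × 2 = 96.8
  Sum = 248.775 ng/mL·h
rectal suppository tail: 34.2/0.306 = 111.765; AUC_ev,0→∞ = 248.775 + 111.765 = 360.54 ng/mL·h
F = (AUC_ev/D_ev)/(AUC_iv/D_iv) = (360.54/100)/(3780.936/50) = 3.6054/75.61872 = 0.0477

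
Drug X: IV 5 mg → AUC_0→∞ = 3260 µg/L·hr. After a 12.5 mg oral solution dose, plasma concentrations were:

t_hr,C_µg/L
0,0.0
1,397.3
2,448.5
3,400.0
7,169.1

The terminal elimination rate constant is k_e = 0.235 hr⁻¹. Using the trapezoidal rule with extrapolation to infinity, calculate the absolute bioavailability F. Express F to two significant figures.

Trapezoidal AUC_0→7 (oral solution):
  [0→1]: (0.0+397.3)/2 × 1 = 198.65
  [1→2]: (397.3+448.5)/2 × 1 = 422.9
  [2→3]: (448.5+400.0)/2 × 1 = 424.25
  [3→7]: (400.0+169.1)/2 × 4 = 1138.2
  Sum = 2184.0 µg/L·hr
Tail: C_last/k_e = 169.1/0.235 = 719.574
AUC_0→∞ (oral solution) = 2184.0 + 719.574 = 2903.574 µg/L·hr
F = (AUC_ev/D_ev)/(AUC_iv/D_iv) = (2903.574/12.5)/(3260/5) = 232.28592/652 = 0.3563

F = 0.36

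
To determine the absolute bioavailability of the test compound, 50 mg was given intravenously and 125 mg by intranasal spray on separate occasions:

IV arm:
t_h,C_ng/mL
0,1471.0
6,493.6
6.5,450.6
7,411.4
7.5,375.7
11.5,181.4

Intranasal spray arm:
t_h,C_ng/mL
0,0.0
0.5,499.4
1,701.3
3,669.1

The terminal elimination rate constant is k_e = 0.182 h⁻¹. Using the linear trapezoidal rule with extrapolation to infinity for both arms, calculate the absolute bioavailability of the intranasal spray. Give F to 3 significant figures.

F = 0.253

Trapezoidal AUC_0→11.5 (IV):
  [0→6]: (1471.0+493.6)/2 × 6 = 5893.8
  [6→6.5]: (493.6+450.6)/2 × 0.5 = 236.05
  [6.5→7]: (450.6+411.4)/2 × 0.5 = 215.5
  [7→7.5]: (411.4+375.7)/2 × 0.5 = 196.775
  [7.5→11.5]: (375.7+181.4)/2 × 4 = 1114.2
  Sum = 7656.325 ng/mL·h
IV tail: 181.4/0.182 = 996.703; AUC_iv,0→∞ = 7656.325 + 996.703 = 8653.028 ng/mL·h
Trapezoidal AUC_0→3 (intranasal spray):
  [0→0.5]: (0.0+499.4)/2 × 0.5 = 124.85
  [0.5→1]: (499.4+701.3)/2 × 0.5 = 300.175
  [1→3]: (701.3+669.1)/2 × 2 = 1370.4
  Sum = 1795.425 ng/mL·h
intranasal spray tail: 669.1/0.182 = 3676.374; AUC_ev,0→∞ = 1795.425 + 3676.374 = 5471.799 ng/mL·h
F = (AUC_ev/D_ev)/(AUC_iv/D_iv) = (5471.799/125)/(8653.028/50) = 43.774392/173.06056 = 0.2529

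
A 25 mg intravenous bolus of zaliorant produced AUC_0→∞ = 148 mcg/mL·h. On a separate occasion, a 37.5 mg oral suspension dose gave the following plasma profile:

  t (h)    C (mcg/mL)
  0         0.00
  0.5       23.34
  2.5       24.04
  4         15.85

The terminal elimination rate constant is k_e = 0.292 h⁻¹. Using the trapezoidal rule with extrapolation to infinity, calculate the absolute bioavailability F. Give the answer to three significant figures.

Trapezoidal AUC_0→4 (oral suspension):
  [0→0.5]: (0.00+23.34)/2 × 0.5 = 5.835
  [0.5→2.5]: (23.34+24.04)/2 × 2 = 47.38
  [2.5→4]: (24.04+15.85)/2 × 1.5 = 29.9175
  Sum = 83.1325 mcg/mL·h
Tail: C_last/k_e = 15.85/0.292 = 54.281
AUC_0→∞ (oral suspension) = 83.1325 + 54.281 = 137.4135 mcg/mL·h
F = (AUC_ev/D_ev)/(AUC_iv/D_iv) = (137.4135/37.5)/(148/25) = 3.66436/5.92 = 0.6190

F = 0.619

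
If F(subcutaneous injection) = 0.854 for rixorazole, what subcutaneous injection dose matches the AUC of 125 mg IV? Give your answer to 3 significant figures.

D_subcutaneous = 146 mg

For equal systemic exposure: F × D_ev = D_iv
D_ev = D_iv / F = 125 / 0.854 = 146.37 mg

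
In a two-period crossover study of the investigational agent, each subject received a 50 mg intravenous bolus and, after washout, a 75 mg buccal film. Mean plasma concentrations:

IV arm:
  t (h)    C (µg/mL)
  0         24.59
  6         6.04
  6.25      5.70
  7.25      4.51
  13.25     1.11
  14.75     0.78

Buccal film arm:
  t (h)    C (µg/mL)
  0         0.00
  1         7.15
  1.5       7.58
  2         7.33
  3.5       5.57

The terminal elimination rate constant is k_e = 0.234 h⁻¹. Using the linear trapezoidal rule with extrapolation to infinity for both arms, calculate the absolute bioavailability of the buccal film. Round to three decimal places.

Trapezoidal AUC_0→14.75 (IV):
  [0→6]: (24.59+6.04)/2 × 6 = 91.89
  [6→6.25]: (6.04+5.70)/2 × 0.25 = 1.4675
  [6.25→7.25]: (5.70+4.51)/2 × 1 = 5.105
  [7.25→13.25]: (4.51+1.11)/2 × 6 = 16.86
  [13.25→14.75]: (1.11+0.78)/2 × 1.5 = 1.4175
  Sum = 116.74 µg/mL·h
IV tail: 0.78/0.234 = 3.333; AUC_iv,0→∞ = 116.74 + 3.333 = 120.073 µg/mL·h
Trapezoidal AUC_0→3.5 (buccal film):
  [0→1]: (0.00+7.15)/2 × 1 = 3.575
  [1→1.5]: (7.15+7.58)/2 × 0.5 = 3.6825
  [1.5→2]: (7.58+7.33)/2 × 0.5 = 3.7275
  [2→3.5]: (7.33+5.57)/2 × 1.5 = 9.675
  Sum = 20.66 µg/mL·h
buccal film tail: 5.57/0.234 = 23.803; AUC_ev,0→∞ = 20.66 + 23.803 = 44.463 µg/mL·h
F = (AUC_ev/D_ev)/(AUC_iv/D_iv) = (44.463/75)/(120.073/50) = 0.59284/2.40146 = 0.2469

F = 0.247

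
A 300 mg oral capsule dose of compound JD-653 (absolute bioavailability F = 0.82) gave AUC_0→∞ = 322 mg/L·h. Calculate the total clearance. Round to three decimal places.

CL = F × Dose / AUC_0→∞
   = 0.82 × 300 / 322 = 0.763975 L/h

CL = 0.764 L/h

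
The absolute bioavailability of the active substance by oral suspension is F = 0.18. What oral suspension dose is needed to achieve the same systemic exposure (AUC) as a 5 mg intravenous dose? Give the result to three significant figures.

For equal systemic exposure: F × D_ev = D_iv
D_ev = D_iv / F = 5 / 0.18 = 27.7778 mg

D_oral = 27.8 mg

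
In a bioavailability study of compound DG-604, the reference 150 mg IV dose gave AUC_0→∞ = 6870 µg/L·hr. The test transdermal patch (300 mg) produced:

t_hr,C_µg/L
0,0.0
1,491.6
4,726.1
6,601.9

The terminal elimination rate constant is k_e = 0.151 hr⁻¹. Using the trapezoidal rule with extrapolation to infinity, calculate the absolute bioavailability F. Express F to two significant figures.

Trapezoidal AUC_0→6 (transdermal patch):
  [0→1]: (0.0+491.6)/2 × 1 = 245.8
  [1→4]: (491.6+726.1)/2 × 3 = 1826.55
  [4→6]: (726.1+601.9)/2 × 2 = 1328.0
  Sum = 3400.35 µg/L·hr
Tail: C_last/k_e = 601.9/0.151 = 3986.093
AUC_0→∞ (transdermal patch) = 3400.35 + 3986.093 = 7386.443 µg/L·hr
F = (AUC_ev/D_ev)/(AUC_iv/D_iv) = (7386.443/300)/(6870/150) = 24.6215/45.8 = 0.5376

F = 0.54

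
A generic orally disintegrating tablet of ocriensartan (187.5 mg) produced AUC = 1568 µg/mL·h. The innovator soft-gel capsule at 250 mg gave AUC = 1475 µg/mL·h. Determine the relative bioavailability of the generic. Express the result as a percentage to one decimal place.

F_rel = 141.7%

F_rel = (AUC_test/D_test) / (AUC_ref/D_ref)
      = (1568/187.5) / (1475/250)
      = 8.36267 / 5.9 = 1.4174 = 141.74%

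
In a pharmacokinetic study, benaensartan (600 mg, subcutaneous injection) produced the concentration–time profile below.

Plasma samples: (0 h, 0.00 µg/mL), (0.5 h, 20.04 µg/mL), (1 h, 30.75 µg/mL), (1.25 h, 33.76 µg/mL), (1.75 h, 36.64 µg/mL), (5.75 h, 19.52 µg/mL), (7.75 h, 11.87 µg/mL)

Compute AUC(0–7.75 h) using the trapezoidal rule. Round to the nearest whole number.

Trapezoidal AUC_0→7.75:
  [0→0.5]: (0.00+20.04)/2 × 0.5 = 5.01
  [0.5→1]: (20.04+30.75)/2 × 0.5 = 12.6975
  [1→1.25]: (30.75+33.76)/2 × 0.25 = 8.06375
  [1.25→1.75]: (33.76+36.64)/2 × 0.5 = 17.6
  [1.75→5.75]: (36.64+19.52)/2 × 4 = 112.32
  [5.75→7.75]: (19.52+11.87)/2 × 2 = 31.39
  Sum = 187.08125 µg/mL·h

AUC = 187 µg/mL·h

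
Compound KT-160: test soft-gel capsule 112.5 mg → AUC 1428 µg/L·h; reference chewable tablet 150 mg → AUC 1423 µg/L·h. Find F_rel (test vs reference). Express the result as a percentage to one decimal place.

F_rel = (AUC_test/D_test) / (AUC_ref/D_ref)
      = (1428/112.5) / (1423/150)
      = 12.6933 / 9.48667 = 1.3380 = 133.80%

F_rel = 133.8%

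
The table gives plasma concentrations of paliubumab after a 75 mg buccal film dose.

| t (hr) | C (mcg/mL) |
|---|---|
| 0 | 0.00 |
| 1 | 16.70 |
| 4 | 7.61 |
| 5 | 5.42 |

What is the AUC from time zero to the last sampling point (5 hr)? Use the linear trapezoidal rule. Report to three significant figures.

Trapezoidal AUC_0→5:
  [0→1]: (0.00+16.70)/2 × 1 = 8.35
  [1→4]: (16.70+7.61)/2 × 3 = 36.465
  [4→5]: (7.61+5.42)/2 × 1 = 6.515
  Sum = 51.33 mcg/mL·hr

AUC = 51.3 mcg/mL·hr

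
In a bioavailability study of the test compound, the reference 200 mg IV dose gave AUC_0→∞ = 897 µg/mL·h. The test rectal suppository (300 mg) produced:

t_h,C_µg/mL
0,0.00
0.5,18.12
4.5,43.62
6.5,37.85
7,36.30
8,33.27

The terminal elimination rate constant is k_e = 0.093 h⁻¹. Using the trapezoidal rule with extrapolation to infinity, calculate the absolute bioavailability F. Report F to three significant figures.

Trapezoidal AUC_0→8 (rectal suppository):
  [0→0.5]: (0.00+18.12)/2 × 0.5 = 4.53
  [0.5→4.5]: (18.12+43.62)/2 × 4 = 123.48
  [4.5→6.5]: (43.62+37.85)/2 × 2 = 81.47
  [6.5→7]: (37.85+36.30)/2 × 0.5 = 18.5375
  [7→8]: (36.30+33.27)/2 × 1 = 34.785
  Sum = 262.8025 µg/mL·h
Tail: C_last/k_e = 33.27/0.093 = 357.742
AUC_0→∞ (rectal suppository) = 262.8025 + 357.742 = 620.5445 µg/mL·h
F = (AUC_ev/D_ev)/(AUC_iv/D_iv) = (620.5445/300)/(897/200) = 2.06848/4.485 = 0.4612

F = 0.461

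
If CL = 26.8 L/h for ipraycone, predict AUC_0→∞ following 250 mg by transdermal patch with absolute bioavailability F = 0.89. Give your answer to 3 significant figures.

AUC = 8.30 mg/L·h

AUC_0→∞ = F × Dose / CL
        = 0.89 × 250 / 26.8 = 8.30224 mg/L·h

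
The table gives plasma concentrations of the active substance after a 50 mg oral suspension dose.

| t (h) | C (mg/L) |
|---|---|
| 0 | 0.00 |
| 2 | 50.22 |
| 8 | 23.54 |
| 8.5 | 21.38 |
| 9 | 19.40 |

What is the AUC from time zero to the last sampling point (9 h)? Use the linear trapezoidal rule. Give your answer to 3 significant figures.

Trapezoidal AUC_0→9:
  [0→2]: (0.00+50.22)/2 × 2 = 50.22
  [2→8]: (50.22+23.54)/2 × 6 = 221.28
  [8→8.5]: (23.54+21.38)/2 × 0.5 = 11.23
  [8.5→9]: (21.38+19.40)/2 × 0.5 = 10.195
  Sum = 292.925 mg/L·h

AUC = 293 mg/L·h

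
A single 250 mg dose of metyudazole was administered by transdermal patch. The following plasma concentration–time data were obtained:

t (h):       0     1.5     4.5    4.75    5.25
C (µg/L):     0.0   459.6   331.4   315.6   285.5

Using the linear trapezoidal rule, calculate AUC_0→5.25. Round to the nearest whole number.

AUC = 1762 µg/L·h

Trapezoidal AUC_0→5.25:
  [0→1.5]: (0.0+459.6)/2 × 1.5 = 344.7
  [1.5→4.5]: (459.6+331.4)/2 × 3 = 1186.5
  [4.5→4.75]: (331.4+315.6)/2 × 0.25 = 80.875
  [4.75→5.25]: (315.6+285.5)/2 × 0.5 = 150.275
  Sum = 1762.35 µg/L·h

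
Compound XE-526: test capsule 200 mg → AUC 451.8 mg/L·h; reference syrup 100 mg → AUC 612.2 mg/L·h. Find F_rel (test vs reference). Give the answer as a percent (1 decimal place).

F_rel = 36.9%

F_rel = (AUC_test/D_test) / (AUC_ref/D_ref)
      = (451.8/200) / (612.2/100)
      = 2.259 / 6.122 = 0.3690 = 36.90%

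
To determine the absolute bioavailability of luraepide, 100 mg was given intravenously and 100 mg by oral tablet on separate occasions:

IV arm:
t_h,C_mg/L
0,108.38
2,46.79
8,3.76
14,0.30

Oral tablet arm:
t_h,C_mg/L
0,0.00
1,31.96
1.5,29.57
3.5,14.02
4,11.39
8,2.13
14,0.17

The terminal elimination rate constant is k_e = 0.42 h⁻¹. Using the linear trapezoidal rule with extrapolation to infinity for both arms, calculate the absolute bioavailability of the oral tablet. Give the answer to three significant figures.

Trapezoidal AUC_0→14 (IV):
  [0→2]: (108.38+46.79)/2 × 2 = 155.17
  [2→8]: (46.79+3.76)/2 × 6 = 151.65
  [8→14]: (3.76+0.30)/2 × 6 = 12.18
  Sum = 319.0 mg/L·h
IV tail: 0.30/0.42 = 0.714; AUC_iv,0→∞ = 319.0 + 0.714 = 319.714 mg/L·h
Trapezoidal AUC_0→14 (oral tablet):
  [0→1]: (0.00+31.96)/2 × 1 = 15.98
  [1→1.5]: (31.96+29.57)/2 × 0.5 = 15.3825
  [1.5→3.5]: (29.57+14.02)/2 × 2 = 43.59
  [3.5→4]: (14.02+11.39)/2 × 0.5 = 6.3525
  [4→8]: (11.39+2.13)/2 × 4 = 27.04
  [8→14]: (2.13+0.17)/2 × 6 = 6.9
  Sum = 115.245 mg/L·h
oral tablet tail: 0.17/0.42 = 0.405; AUC_ev,0→∞ = 115.245 + 0.405 = 115.65 mg/L·h
F = (AUC_ev/D_ev)/(AUC_iv/D_iv) = (115.65/100)/(319.714/100) = 1.1565/3.19714 = 0.3617

F = 0.362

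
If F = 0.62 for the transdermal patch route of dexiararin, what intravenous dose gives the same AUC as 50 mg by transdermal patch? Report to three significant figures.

D_iv = 31.0 mg

Systemic exposure from an extravascular dose = F × D_ev, so the equivalent IV dose is F × D_ev.
D_iv = F × D_ev = 0.62 × 50 = 31 mg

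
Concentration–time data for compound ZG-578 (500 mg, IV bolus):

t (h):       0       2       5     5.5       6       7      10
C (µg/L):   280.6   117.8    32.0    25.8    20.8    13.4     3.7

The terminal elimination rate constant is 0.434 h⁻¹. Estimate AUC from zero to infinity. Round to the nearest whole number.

Trapezoidal AUC_0→10:
  [0→2]: (280.6+117.8)/2 × 2 = 398.4
  [2→5]: (117.8+32.0)/2 × 3 = 224.7
  [5→5.5]: (32.0+25.8)/2 × 0.5 = 14.45
  [5.5→6]: (25.8+20.8)/2 × 0.5 = 11.65
  [6→7]: (20.8+13.4)/2 × 1 = 17.1
  [7→10]: (13.4+3.7)/2 × 3 = 25.65
  Sum = 691.95 µg/L·h
Extrapolated tail: C_last / k_e = 3.7 / 0.434 = 8.525
AUC_0→∞ = 691.95 + 8.525 = 700.475 µg/L·h

AUC = 700 µg/L·h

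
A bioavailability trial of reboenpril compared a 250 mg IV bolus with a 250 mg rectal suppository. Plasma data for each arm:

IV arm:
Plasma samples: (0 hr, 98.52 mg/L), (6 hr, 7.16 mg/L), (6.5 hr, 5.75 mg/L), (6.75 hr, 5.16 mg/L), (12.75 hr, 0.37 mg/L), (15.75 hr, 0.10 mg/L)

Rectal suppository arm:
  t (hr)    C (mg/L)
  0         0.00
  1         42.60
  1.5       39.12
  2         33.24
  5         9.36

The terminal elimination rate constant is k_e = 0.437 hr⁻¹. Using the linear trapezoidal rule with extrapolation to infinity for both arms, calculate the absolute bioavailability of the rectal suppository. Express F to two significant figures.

Trapezoidal AUC_0→15.75 (IV):
  [0→6]: (98.52+7.16)/2 × 6 = 317.04
  [6→6.5]: (7.16+5.75)/2 × 0.5 = 3.2275
  [6.5→6.75]: (5.75+5.16)/2 × 0.25 = 1.36375
  [6.75→12.75]: (5.16+0.37)/2 × 6 = 16.59
  [12.75→15.75]: (0.37+0.10)/2 × 3 = 0.705
  Sum = 338.92625 mg/L·hr
IV tail: 0.10/0.437 = 0.229; AUC_iv,0→∞ = 338.92625 + 0.229 = 339.15525 mg/L·hr
Trapezoidal AUC_0→5 (rectal suppository):
  [0→1]: (0.00+42.60)/2 × 1 = 21.3
  [1→1.5]: (42.60+39.12)/2 × 0.5 = 20.43
  [1.5→2]: (39.12+33.24)/2 × 0.5 = 18.09
  [2→5]: (33.24+9.36)/2 × 3 = 63.9
  Sum = 123.72 mg/L·hr
rectal suppository tail: 9.36/0.437 = 21.419; AUC_ev,0→∞ = 123.72 + 21.419 = 145.139 mg/L·hr
F = (AUC_ev/D_ev)/(AUC_iv/D_iv) = (145.139/250)/(339.15525/250) = 0.580556/1.356621 = 0.4279

F = 0.43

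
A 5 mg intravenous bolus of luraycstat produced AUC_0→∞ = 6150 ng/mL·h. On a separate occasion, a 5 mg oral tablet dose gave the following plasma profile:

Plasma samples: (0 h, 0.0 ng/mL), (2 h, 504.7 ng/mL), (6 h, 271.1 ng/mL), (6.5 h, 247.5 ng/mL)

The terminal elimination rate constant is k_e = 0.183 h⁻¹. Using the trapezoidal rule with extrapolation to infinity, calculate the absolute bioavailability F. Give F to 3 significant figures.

F = 0.575

Trapezoidal AUC_0→6.5 (oral tablet):
  [0→2]: (0.0+504.7)/2 × 2 = 504.7
  [2→6]: (504.7+271.1)/2 × 4 = 1551.6
  [6→6.5]: (271.1+247.5)/2 × 0.5 = 129.65
  Sum = 2185.95 ng/mL·h
Tail: C_last/k_e = 247.5/0.183 = 1352.459
AUC_0→∞ (oral tablet) = 2185.95 + 1352.459 = 3538.409 ng/mL·h
F = (AUC_ev/D_ev)/(AUC_iv/D_iv) = (3538.409/5)/(6150/5) = 707.6818/1230 = 0.5754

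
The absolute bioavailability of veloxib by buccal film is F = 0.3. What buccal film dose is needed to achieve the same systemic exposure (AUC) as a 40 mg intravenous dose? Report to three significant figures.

For equal systemic exposure: F × D_ev = D_iv
D_ev = D_iv / F = 40 / 0.3 = 133.333 mg

D_buccal = 133 mg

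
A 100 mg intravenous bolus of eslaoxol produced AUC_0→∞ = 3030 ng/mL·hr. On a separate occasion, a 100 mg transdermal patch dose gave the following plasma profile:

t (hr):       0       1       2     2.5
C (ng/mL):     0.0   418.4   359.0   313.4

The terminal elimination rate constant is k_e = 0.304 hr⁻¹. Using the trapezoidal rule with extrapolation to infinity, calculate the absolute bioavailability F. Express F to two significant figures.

F = 0.59

Trapezoidal AUC_0→2.5 (transdermal patch):
  [0→1]: (0.0+418.4)/2 × 1 = 209.2
  [1→2]: (418.4+359.0)/2 × 1 = 388.7
  [2→2.5]: (359.0+313.4)/2 × 0.5 = 168.1
  Sum = 766.0 ng/mL·hr
Tail: C_last/k_e = 313.4/0.304 = 1030.921
AUC_0→∞ (transdermal patch) = 766.0 + 1030.921 = 1796.921 ng/mL·hr
F = (AUC_ev/D_ev)/(AUC_iv/D_iv) = (1796.921/100)/(3030/100) = 17.96921/30.3 = 0.5930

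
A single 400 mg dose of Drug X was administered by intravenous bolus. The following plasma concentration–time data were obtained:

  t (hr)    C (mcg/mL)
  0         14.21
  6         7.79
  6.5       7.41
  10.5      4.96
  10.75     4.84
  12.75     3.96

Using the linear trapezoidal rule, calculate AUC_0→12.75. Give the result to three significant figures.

Trapezoidal AUC_0→12.75:
  [0→6]: (14.21+7.79)/2 × 6 = 66.0
  [6→6.5]: (7.79+7.41)/2 × 0.5 = 3.8
  [6.5→10.5]: (7.41+4.96)/2 × 4 = 24.74
  [10.5→10.75]: (4.96+4.84)/2 × 0.25 = 1.225
  [10.75→12.75]: (4.84+3.96)/2 × 2 = 8.8
  Sum = 104.565 mcg/mL·hr

AUC = 105 mcg/mL·hr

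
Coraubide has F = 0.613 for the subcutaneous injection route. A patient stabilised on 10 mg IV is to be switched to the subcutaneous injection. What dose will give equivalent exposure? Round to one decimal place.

For equal systemic exposure: F × D_ev = D_iv
D_ev = D_iv / F = 10 / 0.613 = 16.3132 mg

D_subcutaneous = 16.3 mg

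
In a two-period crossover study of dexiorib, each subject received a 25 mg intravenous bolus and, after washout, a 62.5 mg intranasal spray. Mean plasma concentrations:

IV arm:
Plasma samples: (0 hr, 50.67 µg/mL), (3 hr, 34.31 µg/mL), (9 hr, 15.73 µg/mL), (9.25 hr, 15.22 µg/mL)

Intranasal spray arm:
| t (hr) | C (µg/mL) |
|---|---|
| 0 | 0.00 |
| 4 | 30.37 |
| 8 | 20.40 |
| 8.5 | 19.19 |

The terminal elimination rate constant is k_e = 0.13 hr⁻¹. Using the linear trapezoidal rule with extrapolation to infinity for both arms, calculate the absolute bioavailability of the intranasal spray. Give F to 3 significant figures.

F = 0.321

Trapezoidal AUC_0→9.25 (IV):
  [0→3]: (50.67+34.31)/2 × 3 = 127.47
  [3→9]: (34.31+15.73)/2 × 6 = 150.12
  [9→9.25]: (15.73+15.22)/2 × 0.25 = 3.86875
  Sum = 281.45875 µg/mL·hr
IV tail: 15.22/0.13 = 117.077; AUC_iv,0→∞ = 281.45875 + 117.077 = 398.53575 µg/mL·hr
Trapezoidal AUC_0→8.5 (intranasal spray):
  [0→4]: (0.00+30.37)/2 × 4 = 60.74
  [4→8]: (30.37+20.40)/2 × 4 = 101.54
  [8→8.5]: (20.40+19.19)/2 × 0.5 = 9.8975
  Sum = 172.1775 µg/mL·hr
intranasal spray tail: 19.19/0.13 = 147.615; AUC_ev,0→∞ = 172.1775 + 147.615 = 319.7925 µg/mL·hr
F = (AUC_ev/D_ev)/(AUC_iv/D_iv) = (319.7925/62.5)/(398.53575/25) = 5.11668/15.94143 = 0.3210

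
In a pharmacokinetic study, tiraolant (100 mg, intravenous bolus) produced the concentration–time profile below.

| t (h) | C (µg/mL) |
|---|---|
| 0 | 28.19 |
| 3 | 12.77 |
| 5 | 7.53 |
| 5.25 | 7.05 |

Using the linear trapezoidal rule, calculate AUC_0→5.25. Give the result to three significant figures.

AUC = 83.6 µg/mL·h

Trapezoidal AUC_0→5.25:
  [0→3]: (28.19+12.77)/2 × 3 = 61.44
  [3→5]: (12.77+7.53)/2 × 2 = 20.3
  [5→5.25]: (7.53+7.05)/2 × 0.25 = 1.8225
  Sum = 83.5625 µg/mL·h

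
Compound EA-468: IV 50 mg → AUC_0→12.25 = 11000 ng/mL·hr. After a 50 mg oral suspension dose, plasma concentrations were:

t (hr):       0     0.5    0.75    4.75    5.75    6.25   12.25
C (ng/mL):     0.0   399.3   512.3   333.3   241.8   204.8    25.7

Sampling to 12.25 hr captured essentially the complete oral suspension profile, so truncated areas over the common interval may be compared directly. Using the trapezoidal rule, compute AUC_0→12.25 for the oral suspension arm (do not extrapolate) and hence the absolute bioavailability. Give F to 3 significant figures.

F = 0.272

Trapezoidal AUC_0→12.25 (oral suspension):
  [0→0.5]: (0.0+399.3)/2 × 0.5 = 99.825
  [0.5→0.75]: (399.3+512.3)/2 × 0.25 = 113.95
  [0.75→4.75]: (512.3+333.3)/2 × 4 = 1691.2
  [4.75→5.75]: (333.3+241.8)/2 × 1 = 287.55
  [5.75→6.25]: (241.8+204.8)/2 × 0.5 = 111.65
  [6.25→12.25]: (204.8+25.7)/2 × 6 = 691.5
  Sum = 2995.675 ng/mL·hr
F = (AUC_ev/D_ev)/(AUC_iv/D_iv) = (2995.675/50)/(11000/50) = 59.9135/220 = 0.2723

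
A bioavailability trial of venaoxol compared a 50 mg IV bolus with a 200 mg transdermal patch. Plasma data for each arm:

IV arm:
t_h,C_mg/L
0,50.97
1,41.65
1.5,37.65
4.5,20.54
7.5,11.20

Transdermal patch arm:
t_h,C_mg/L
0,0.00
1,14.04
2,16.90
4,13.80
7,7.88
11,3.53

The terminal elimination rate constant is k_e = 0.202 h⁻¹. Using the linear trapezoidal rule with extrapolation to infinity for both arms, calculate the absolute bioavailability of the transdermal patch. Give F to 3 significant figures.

F = 0.123

Trapezoidal AUC_0→7.5 (IV):
  [0→1]: (50.97+41.65)/2 × 1 = 46.31
  [1→1.5]: (41.65+37.65)/2 × 0.5 = 19.825
  [1.5→4.5]: (37.65+20.54)/2 × 3 = 87.285
  [4.5→7.5]: (20.54+11.20)/2 × 3 = 47.61
  Sum = 201.03 mg/L·h
IV tail: 11.20/0.202 = 55.446; AUC_iv,0→∞ = 201.03 + 55.446 = 256.476 mg/L·h
Trapezoidal AUC_0→11 (transdermal patch):
  [0→1]: (0.00+14.04)/2 × 1 = 7.02
  [1→2]: (14.04+16.90)/2 × 1 = 15.47
  [2→4]: (16.90+13.80)/2 × 2 = 30.7
  [4→7]: (13.80+7.88)/2 × 3 = 32.52
  [7→11]: (7.88+3.53)/2 × 4 = 22.82
  Sum = 108.53 mg/L·h
transdermal patch tail: 3.53/0.202 = 17.475; AUC_ev,0→∞ = 108.53 + 17.475 = 126.005 mg/L·h
F = (AUC_ev/D_ev)/(AUC_iv/D_iv) = (126.005/200)/(256.476/50) = 0.630025/5.12952 = 0.1228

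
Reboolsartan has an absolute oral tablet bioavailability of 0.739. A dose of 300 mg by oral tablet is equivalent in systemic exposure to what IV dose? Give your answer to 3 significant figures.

D_iv = 222 mg

Systemic exposure from an extravascular dose = F × D_ev, so the equivalent IV dose is F × D_ev.
D_iv = F × D_ev = 0.739 × 300 = 221.7 mg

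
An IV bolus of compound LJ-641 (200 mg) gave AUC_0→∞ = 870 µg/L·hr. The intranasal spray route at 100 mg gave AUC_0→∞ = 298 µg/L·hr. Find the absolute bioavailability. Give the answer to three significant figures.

F = 0.685

F = (AUC_ev / D_ev) / (AUC_iv / D_iv)
  = (298/100) / (870/200)
  = 2.98 / 4.35 = 0.6851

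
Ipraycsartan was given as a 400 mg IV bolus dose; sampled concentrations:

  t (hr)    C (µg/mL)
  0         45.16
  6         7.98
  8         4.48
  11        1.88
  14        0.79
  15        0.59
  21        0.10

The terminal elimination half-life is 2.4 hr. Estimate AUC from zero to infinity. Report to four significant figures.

AUC = 188.5 µg/mL·hr

Trapezoidal AUC_0→21:
  [0→6]: (45.16+7.98)/2 × 6 = 159.42
  [6→8]: (7.98+4.48)/2 × 2 = 12.46
  [8→11]: (4.48+1.88)/2 × 3 = 9.54
  [11→14]: (1.88+0.79)/2 × 3 = 4.005
  [14→15]: (0.79+0.59)/2 × 1 = 0.69
  [15→21]: (0.59+0.10)/2 × 6 = 2.07
  Sum = 188.185 µg/mL·hr
k_e = ln2 / t½ = 0.693147 / 2.4 = 0.2888 hr^-1
Extrapolated tail: C_last / k_e = 0.10 / 0.2888 = 0.346
AUC_0→∞ = 188.185 + 0.346 = 188.531 µg/mL·hr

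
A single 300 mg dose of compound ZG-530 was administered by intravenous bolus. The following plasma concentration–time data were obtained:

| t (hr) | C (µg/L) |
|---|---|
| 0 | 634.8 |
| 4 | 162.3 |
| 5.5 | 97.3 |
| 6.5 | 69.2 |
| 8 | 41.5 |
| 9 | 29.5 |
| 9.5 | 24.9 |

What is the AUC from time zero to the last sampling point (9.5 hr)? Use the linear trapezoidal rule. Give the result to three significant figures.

AUC = 2000 µg/L·hr

Trapezoidal AUC_0→9.5:
  [0→4]: (634.8+162.3)/2 × 4 = 1594.2
  [4→5.5]: (162.3+97.3)/2 × 1.5 = 194.7
  [5.5→6.5]: (97.3+69.2)/2 × 1 = 83.25
  [6.5→8]: (69.2+41.5)/2 × 1.5 = 83.025
  [8→9]: (41.5+29.5)/2 × 1 = 35.5
  [9→9.5]: (29.5+24.9)/2 × 0.5 = 13.6
  Sum = 2004.275 µg/L·hr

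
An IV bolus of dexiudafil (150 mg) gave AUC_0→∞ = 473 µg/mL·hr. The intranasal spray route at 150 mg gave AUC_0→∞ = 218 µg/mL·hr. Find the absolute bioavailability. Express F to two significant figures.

F = (AUC_ev / D_ev) / (AUC_iv / D_iv)
  = (218/150) / (473/150)
  = 1.45333 / 3.15333 = 0.4609

F = 0.46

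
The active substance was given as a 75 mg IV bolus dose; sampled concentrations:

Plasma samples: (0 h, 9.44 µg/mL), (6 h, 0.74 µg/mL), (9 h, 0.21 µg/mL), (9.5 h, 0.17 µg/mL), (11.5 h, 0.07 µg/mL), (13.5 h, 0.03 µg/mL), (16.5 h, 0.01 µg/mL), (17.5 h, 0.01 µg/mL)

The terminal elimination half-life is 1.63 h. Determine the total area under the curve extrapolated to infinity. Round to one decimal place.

Trapezoidal AUC_0→17.5:
  [0→6]: (9.44+0.74)/2 × 6 = 30.54
  [6→9]: (0.74+0.21)/2 × 3 = 1.425
  [9→9.5]: (0.21+0.17)/2 × 0.5 = 0.095
  [9.5→11.5]: (0.17+0.07)/2 × 2 = 0.24
  [11.5→13.5]: (0.07+0.03)/2 × 2 = 0.1
  [13.5→16.5]: (0.03+0.01)/2 × 3 = 0.06
  [16.5→17.5]: (0.01+0.01)/2 × 1 = 0.01
  Sum = 32.47 µg/mL·h
k_e = ln2 / t½ = 0.693147 / 1.63 = 0.4252 h^-1
Extrapolated tail: C_last / k_e = 0.01 / 0.4252 = 0.024
AUC_0→∞ = 32.47 + 0.024 = 32.494 µg/mL·h

AUC = 32.5 µg/mL·h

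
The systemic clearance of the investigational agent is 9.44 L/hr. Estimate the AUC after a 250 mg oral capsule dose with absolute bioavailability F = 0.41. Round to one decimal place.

AUC_0→∞ = F × Dose / CL
        = 0.41 × 250 / 9.44 = 10.8581 mg/L·hr

AUC = 10.9 mg/L·hr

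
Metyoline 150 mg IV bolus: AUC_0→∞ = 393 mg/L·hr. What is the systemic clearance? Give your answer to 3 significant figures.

CL = 0.382 L/hr

CL = Dose_iv / AUC_0→∞
   = 150 / 393 = 0.381679 L/hr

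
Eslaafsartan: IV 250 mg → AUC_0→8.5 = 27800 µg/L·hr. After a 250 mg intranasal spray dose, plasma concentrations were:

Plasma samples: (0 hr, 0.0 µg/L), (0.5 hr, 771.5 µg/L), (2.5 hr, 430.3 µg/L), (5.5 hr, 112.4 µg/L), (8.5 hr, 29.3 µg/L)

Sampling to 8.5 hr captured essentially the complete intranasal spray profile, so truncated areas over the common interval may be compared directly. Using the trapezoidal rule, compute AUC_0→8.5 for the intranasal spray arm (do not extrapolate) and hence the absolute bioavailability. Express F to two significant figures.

F = 0.087

Trapezoidal AUC_0→8.5 (intranasal spray):
  [0→0.5]: (0.0+771.5)/2 × 0.5 = 192.875
  [0.5→2.5]: (771.5+430.3)/2 × 2 = 1201.8
  [2.5→5.5]: (430.3+112.4)/2 × 3 = 814.05
  [5.5→8.5]: (112.4+29.3)/2 × 3 = 212.55
  Sum = 2421.275 µg/L·hr
F = (AUC_ev/D_ev)/(AUC_iv/D_iv) = (2421.275/250)/(27800/250) = 9.6851/111.2 = 0.0871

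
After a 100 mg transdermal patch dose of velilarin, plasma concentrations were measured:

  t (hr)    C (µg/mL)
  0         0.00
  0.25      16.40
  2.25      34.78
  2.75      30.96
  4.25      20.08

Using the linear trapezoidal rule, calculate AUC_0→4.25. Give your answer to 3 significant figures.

AUC = 108 µg/mL·hr

Trapezoidal AUC_0→4.25:
  [0→0.25]: (0.00+16.40)/2 × 0.25 = 2.05
  [0.25→2.25]: (16.40+34.78)/2 × 2 = 51.18
  [2.25→2.75]: (34.78+30.96)/2 × 0.5 = 16.435
  [2.75→4.25]: (30.96+20.08)/2 × 1.5 = 38.28
  Sum = 107.945 µg/mL·hr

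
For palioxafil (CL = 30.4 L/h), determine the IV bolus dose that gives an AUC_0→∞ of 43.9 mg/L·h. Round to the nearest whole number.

Dose_iv = CL × AUC_0→∞
     = 30.4 × 43.9 = 1334.56 mg

Dose = 1335 mg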